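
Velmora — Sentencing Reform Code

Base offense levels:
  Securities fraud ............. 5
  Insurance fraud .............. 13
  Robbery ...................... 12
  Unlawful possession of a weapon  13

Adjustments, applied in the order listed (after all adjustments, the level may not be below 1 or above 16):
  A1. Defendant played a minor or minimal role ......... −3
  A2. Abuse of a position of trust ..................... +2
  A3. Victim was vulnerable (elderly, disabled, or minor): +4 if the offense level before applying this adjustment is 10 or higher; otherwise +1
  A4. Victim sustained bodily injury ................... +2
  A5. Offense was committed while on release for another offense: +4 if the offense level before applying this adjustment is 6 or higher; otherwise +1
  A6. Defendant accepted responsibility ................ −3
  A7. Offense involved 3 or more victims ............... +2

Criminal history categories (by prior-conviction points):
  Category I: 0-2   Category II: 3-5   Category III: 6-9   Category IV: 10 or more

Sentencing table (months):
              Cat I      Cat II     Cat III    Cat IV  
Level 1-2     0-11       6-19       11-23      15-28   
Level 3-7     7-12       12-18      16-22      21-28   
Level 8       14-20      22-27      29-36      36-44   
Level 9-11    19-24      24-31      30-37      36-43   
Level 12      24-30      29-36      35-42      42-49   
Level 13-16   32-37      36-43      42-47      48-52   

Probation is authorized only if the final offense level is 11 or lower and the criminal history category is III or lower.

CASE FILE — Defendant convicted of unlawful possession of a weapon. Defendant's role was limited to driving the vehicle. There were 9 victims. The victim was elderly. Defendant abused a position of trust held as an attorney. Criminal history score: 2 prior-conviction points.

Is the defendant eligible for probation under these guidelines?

Base offense level for unlawful possession of a weapon: 13.
A1 applies: 13 − 3 = 10.
A2 applies: 10 + 2 = 12.
A3 applies (level before this adjustment is 12 ≥ 10, so +4): 12 + 4 = 16.
A6 does not apply.
A7 applies: 16 + 2 = 18.
Level 18 exceeds the maximum of 16; capped at 16.
Final offense level: 16.
Criminal history: 2 prior points → Category I (0-2).
Level 16 falls in the 13-16 band.
Grid: Level 13-16 × Category I = 32-37 months.
Probation check: level 16 > 11 and category I ≤ III → not eligible.

No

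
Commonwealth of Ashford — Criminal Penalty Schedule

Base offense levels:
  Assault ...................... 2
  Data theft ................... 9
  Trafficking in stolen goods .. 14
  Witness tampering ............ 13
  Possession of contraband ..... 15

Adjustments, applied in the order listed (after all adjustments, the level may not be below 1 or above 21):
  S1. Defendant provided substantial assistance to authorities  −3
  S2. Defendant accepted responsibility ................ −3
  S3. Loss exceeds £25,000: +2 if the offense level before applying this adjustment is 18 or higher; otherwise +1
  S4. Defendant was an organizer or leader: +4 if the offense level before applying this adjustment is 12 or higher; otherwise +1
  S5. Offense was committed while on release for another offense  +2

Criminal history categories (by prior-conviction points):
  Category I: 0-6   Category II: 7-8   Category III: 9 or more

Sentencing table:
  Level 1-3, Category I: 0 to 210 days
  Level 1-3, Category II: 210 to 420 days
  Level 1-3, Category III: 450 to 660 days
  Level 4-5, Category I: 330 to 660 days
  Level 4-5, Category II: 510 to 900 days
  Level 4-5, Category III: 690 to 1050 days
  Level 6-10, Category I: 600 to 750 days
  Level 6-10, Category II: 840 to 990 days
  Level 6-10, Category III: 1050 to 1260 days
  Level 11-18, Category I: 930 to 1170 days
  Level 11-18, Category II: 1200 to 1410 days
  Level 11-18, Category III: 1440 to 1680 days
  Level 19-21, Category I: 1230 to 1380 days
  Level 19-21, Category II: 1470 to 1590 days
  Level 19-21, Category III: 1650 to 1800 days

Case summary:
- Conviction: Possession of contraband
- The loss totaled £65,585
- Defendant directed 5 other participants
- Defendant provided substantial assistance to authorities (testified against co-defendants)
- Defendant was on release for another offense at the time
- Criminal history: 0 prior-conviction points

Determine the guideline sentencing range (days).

1230-1380 days

Base offense level for possession of contraband: 15.
S1 applies: 15 − 3 = 12.
S2 does not apply.
S3 applies (level before this adjustment is 12 < 18, so +1): 12 + 1 = 13.
S4 applies (level before this adjustment is 13 ≥ 12, so +4): 13 + 4 = 17.
S5 applies: 17 + 2 = 19.
Final offense level: 19.
Criminal history: 0 prior points → Category I (0-6).
Level 19 falls in the 19-21 band.
Grid: Level 19-21 × Category I = 1230-1380 days.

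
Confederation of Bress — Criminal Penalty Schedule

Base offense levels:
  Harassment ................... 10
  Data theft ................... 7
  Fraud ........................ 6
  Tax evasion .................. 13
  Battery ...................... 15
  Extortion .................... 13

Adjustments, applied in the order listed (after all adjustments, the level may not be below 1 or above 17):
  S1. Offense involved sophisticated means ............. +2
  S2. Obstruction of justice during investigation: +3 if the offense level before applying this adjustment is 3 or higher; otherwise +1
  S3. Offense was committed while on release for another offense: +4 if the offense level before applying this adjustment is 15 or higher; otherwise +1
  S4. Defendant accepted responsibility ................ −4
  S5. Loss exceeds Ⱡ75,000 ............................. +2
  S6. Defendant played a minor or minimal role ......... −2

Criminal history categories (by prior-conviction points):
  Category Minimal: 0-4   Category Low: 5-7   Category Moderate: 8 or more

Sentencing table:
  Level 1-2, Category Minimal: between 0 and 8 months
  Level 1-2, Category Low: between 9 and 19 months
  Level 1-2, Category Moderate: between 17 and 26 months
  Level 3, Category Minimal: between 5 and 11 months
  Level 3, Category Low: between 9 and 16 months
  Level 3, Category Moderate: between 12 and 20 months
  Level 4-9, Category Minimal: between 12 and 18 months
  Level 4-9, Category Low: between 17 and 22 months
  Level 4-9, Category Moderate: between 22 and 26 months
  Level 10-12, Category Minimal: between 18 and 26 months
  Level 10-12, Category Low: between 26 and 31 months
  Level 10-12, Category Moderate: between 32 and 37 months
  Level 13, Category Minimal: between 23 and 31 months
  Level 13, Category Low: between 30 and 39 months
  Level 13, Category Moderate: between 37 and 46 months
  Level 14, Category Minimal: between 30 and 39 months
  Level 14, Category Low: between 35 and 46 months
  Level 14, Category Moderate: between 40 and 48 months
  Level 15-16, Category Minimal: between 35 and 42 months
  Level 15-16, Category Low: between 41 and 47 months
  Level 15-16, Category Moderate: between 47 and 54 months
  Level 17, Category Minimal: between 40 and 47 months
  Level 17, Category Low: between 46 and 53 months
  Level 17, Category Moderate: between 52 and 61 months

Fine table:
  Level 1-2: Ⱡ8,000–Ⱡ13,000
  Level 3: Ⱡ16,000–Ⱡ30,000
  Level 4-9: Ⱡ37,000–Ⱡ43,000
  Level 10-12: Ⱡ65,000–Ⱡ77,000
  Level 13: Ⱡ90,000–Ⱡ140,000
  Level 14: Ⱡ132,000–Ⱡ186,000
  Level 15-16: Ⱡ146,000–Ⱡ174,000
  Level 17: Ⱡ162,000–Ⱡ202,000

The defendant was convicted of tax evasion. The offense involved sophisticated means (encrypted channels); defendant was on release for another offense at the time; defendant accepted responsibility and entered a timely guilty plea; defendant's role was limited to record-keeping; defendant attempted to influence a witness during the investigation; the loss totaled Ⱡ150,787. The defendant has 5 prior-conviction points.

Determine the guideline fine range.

Base offense level for tax evasion: 13.
S1 applies: 13 + 2 = 15.
S2 applies (level before this adjustment is 15 ≥ 3, so +3): 15 + 3 = 18.
S3 applies (level before this adjustment is 18 ≥ 15, so +4): 18 + 4 = 22.
S4 applies: 22 − 4 = 18.
S5 applies: 18 + 2 = 20.
S6 applies: 20 − 2 = 18.
Level 18 exceeds the maximum of 17; capped at 17.
Final offense level: 17.
Level 17 falls in the 17 band.
Fine table: Level 17 → Ⱡ162,000–Ⱡ202,000.

Ⱡ162,000–Ⱡ202,000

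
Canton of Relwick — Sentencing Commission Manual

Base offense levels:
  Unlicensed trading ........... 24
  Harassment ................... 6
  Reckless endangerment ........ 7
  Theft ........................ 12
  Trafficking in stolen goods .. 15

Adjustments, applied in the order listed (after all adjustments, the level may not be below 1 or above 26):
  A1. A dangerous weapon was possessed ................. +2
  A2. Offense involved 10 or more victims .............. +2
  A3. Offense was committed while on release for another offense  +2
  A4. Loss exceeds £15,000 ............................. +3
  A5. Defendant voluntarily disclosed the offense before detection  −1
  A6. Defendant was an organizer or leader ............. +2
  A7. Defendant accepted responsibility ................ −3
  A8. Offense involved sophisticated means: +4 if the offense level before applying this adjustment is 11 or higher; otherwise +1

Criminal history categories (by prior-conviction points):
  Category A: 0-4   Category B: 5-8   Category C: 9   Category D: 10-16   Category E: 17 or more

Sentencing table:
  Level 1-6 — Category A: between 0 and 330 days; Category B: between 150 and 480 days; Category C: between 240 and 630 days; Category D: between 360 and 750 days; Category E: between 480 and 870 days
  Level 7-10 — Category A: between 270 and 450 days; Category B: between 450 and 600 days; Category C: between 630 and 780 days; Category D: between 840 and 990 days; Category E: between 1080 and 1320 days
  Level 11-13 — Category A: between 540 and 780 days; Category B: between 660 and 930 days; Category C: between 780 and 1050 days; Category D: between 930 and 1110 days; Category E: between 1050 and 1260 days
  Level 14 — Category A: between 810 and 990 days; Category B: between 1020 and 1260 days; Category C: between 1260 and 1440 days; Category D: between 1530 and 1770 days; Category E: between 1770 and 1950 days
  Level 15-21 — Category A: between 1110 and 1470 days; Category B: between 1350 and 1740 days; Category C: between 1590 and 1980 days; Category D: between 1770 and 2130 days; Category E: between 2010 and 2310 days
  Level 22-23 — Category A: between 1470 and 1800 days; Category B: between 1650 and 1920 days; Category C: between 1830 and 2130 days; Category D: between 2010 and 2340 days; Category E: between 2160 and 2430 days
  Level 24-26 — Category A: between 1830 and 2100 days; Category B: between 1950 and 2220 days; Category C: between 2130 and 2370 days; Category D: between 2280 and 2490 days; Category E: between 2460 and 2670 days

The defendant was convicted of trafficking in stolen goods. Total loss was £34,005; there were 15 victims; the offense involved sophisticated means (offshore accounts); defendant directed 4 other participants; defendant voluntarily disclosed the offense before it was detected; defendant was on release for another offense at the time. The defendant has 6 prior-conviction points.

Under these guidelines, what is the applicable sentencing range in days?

1950-2220 days

Base offense level for trafficking in stolen goods: 15.
A2 applies: 15 + 2 = 17.
A3 applies: 17 + 2 = 19.
A4 applies: 19 + 3 = 22.
A5 applies: 22 − 1 = 21.
A6 applies: 21 + 2 = 23.
A7 does not apply.
A8 applies (level before this adjustment is 23 ≥ 11, so +4): 23 + 4 = 27.
Level 27 exceeds the maximum of 26; capped at 26.
Final offense level: 26.
Criminal history: 6 prior points → Category B (5-8).
Level 26 falls in the 24-26 band.
Grid: Level 24-26 × Category B = 1950-2220 days.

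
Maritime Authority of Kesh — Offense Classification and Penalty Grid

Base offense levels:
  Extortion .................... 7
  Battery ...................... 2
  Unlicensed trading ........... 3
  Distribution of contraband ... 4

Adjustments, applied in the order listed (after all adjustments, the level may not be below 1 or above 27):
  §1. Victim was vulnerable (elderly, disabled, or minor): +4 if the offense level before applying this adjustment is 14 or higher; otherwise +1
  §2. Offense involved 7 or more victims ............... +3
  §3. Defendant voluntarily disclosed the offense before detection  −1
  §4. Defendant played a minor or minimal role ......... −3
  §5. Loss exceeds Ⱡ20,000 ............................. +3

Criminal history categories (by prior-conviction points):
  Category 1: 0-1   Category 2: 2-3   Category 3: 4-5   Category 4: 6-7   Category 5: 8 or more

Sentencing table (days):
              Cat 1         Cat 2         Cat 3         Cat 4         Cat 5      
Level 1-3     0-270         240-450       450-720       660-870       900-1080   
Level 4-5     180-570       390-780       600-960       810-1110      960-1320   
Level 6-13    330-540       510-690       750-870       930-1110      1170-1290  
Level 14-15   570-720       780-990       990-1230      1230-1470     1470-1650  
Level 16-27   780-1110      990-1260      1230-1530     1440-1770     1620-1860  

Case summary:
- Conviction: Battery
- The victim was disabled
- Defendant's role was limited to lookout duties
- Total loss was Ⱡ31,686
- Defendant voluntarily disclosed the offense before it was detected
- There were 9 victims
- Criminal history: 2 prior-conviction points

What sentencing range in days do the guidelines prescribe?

390-780 days

Base offense level for battery: 2.
§1 applies (level before this adjustment is 2 < 14, so +1): 2 + 1 = 3.
§2 applies: 3 + 3 = 6.
§3 applies: 6 − 1 = 5.
§4 applies: 5 − 3 = 2.
§5 applies: 2 + 3 = 5.
Final offense level: 5.
Criminal history: 2 prior points → Category 2 (2-3).
Level 5 falls in the 4-5 band.
Grid: Level 4-5 × Category 2 = 390-780 days.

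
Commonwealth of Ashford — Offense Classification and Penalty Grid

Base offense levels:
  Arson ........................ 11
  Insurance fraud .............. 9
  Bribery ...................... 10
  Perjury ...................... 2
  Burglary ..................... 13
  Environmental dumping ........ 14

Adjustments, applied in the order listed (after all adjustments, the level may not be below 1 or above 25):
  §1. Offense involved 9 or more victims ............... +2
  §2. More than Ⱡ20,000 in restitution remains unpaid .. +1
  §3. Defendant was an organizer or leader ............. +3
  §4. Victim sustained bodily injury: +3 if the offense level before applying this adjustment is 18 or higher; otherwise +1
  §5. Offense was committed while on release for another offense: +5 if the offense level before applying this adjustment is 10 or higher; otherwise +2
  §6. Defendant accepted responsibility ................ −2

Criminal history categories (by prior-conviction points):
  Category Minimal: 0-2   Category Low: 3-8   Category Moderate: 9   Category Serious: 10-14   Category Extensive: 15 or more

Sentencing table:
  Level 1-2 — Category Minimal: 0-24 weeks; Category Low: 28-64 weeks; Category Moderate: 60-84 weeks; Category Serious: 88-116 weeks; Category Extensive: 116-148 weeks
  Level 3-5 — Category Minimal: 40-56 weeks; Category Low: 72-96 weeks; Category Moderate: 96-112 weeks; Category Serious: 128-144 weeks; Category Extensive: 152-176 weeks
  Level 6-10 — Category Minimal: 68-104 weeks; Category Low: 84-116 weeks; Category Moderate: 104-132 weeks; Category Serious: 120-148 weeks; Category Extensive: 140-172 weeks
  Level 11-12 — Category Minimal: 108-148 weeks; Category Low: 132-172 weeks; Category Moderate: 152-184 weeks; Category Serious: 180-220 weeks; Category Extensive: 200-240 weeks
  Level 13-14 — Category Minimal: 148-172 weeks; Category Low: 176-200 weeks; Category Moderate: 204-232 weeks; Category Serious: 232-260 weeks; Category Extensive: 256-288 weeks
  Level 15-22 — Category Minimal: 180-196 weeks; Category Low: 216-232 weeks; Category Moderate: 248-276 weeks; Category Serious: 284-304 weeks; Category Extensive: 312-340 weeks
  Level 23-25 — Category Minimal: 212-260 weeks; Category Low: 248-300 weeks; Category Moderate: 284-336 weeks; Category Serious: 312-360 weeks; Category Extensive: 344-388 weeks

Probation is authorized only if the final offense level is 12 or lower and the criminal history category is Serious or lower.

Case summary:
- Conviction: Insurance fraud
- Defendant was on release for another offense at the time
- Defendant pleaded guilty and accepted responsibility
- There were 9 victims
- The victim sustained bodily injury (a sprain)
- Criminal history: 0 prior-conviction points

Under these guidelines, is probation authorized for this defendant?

No

Base offense level for insurance fraud: 9.
§1 applies: 9 + 2 = 11.
§3 does not apply.
§4 applies (level before this adjustment is 11 < 18, so +1): 11 + 1 = 12.
§5 applies (level before this adjustment is 12 ≥ 10, so +5): 12 + 5 = 17.
§6 applies: 17 − 2 = 15.
Final offense level: 15.
Criminal history: 0 prior points → Category Minimal (0-2).
Level 15 falls in the 15-22 band.
Grid: Level 15-22 × Category Minimal = 180-196 weeks.
Probation check: level 15 > 12 and category Minimal ≤ Serious → not eligible.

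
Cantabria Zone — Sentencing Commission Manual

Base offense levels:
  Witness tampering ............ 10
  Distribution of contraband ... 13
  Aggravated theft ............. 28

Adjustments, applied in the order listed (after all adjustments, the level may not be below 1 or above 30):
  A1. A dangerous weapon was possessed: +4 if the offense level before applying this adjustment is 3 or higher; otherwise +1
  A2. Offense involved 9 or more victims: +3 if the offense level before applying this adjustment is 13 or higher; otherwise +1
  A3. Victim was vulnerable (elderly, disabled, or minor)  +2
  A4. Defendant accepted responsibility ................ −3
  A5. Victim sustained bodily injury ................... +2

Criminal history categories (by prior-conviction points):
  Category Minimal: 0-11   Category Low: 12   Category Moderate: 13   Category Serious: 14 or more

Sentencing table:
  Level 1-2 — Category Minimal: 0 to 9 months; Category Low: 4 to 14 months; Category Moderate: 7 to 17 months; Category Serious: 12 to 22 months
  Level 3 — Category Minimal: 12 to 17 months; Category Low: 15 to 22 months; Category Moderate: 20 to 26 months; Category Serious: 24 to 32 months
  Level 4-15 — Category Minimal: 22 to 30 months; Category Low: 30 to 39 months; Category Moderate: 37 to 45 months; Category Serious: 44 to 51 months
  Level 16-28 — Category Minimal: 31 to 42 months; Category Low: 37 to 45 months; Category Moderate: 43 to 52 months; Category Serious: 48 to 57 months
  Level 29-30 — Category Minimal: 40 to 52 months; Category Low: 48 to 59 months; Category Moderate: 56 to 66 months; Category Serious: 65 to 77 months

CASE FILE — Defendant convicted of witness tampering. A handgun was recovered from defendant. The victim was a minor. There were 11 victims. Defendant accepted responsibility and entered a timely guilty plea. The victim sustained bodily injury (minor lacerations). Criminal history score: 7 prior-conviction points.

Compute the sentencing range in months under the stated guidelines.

31-42 months

Base offense level for witness tampering: 10.
A1 applies (level before this adjustment is 10 ≥ 3, so +4): 10 + 4 = 14.
A2 applies (level before this adjustment is 14 ≥ 13, so +3): 14 + 3 = 17.
A3 applies: 17 + 2 = 19.
A4 applies: 19 − 3 = 16.
A5 applies: 16 + 2 = 18.
Final offense level: 18.
Criminal history: 7 prior points → Category Minimal (0-11).
Level 18 falls in the 16-28 band.
Grid: Level 16-28 × Category Minimal = 31-42 months.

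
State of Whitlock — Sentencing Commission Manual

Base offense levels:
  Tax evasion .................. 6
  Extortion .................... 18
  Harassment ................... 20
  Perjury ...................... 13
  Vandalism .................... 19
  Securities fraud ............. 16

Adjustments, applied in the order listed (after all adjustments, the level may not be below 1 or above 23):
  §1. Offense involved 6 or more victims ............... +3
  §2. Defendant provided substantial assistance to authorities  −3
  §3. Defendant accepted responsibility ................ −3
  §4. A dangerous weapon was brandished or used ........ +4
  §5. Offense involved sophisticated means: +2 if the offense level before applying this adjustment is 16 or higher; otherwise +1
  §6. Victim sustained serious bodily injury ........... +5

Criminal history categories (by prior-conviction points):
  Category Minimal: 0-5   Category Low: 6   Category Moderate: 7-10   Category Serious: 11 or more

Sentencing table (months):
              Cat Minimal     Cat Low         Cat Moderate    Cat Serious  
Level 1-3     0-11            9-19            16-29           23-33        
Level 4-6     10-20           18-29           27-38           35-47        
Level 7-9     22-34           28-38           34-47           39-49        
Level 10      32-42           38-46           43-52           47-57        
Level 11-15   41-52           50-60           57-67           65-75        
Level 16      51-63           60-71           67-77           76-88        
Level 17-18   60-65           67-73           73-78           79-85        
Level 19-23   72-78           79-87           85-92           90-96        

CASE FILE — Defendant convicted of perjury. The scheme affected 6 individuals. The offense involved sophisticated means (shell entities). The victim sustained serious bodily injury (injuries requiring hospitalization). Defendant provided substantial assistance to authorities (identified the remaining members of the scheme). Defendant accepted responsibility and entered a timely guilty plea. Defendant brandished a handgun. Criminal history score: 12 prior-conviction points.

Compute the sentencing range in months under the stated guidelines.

Base offense level for perjury: 13.
§1 applies: 13 + 3 = 16.
§2 applies: 16 − 3 = 13.
§3 applies: 13 − 3 = 10.
§4 applies: 10 + 4 = 14.
§5 applies (level before this adjustment is 14 < 16, so +1): 14 + 1 = 15.
§6 applies: 15 + 5 = 20.
Final offense level: 20.
Criminal history: 12 prior points → Category Serious (11+).
Level 20 falls in the 19-23 band.
Grid: Level 19-23 × Category Serious = 90-96 months.

90-96 months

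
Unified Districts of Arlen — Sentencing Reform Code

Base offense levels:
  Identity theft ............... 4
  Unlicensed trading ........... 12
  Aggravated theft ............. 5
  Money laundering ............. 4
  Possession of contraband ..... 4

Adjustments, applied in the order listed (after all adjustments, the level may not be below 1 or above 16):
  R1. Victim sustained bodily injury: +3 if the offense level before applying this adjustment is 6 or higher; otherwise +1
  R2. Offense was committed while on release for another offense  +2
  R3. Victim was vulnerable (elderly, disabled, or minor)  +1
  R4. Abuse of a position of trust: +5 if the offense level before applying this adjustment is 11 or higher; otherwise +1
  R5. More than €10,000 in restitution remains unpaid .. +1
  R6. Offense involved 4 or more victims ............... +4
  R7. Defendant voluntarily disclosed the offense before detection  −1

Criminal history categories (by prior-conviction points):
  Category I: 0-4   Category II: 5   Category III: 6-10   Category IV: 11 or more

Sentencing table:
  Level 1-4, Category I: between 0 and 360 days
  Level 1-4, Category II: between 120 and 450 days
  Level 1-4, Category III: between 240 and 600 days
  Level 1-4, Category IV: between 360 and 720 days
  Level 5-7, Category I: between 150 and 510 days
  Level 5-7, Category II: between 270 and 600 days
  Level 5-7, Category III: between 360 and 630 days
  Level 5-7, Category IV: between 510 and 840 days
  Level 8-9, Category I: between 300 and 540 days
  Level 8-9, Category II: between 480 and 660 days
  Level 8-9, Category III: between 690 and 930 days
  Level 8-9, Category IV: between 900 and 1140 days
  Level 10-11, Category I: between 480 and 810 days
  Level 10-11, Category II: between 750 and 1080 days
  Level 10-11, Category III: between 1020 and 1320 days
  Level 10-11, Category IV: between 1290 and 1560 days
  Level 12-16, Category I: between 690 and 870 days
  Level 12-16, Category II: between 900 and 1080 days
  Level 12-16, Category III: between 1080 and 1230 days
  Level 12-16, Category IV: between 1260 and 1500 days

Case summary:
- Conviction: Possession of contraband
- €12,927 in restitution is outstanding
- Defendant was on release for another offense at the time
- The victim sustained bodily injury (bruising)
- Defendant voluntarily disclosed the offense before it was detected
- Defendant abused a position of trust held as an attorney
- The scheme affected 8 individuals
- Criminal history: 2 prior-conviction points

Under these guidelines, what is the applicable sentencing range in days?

690-870 days

Base offense level for possession of contraband: 4.
R1 applies (level before this adjustment is 4 < 6, so +1): 4 + 1 = 5.
R2 applies: 5 + 2 = 7.
R4 applies (level before this adjustment is 7 < 11, so +1): 7 + 1 = 8.
R5 applies: 8 + 1 = 9.
R6 applies: 9 + 4 = 13.
R7 applies: 13 − 1 = 12.
Final offense level: 12.
Criminal history: 2 prior points → Category I (0-4).
Level 12 falls in the 12-16 band.
Grid: Level 12-16 × Category I = 690-870 days.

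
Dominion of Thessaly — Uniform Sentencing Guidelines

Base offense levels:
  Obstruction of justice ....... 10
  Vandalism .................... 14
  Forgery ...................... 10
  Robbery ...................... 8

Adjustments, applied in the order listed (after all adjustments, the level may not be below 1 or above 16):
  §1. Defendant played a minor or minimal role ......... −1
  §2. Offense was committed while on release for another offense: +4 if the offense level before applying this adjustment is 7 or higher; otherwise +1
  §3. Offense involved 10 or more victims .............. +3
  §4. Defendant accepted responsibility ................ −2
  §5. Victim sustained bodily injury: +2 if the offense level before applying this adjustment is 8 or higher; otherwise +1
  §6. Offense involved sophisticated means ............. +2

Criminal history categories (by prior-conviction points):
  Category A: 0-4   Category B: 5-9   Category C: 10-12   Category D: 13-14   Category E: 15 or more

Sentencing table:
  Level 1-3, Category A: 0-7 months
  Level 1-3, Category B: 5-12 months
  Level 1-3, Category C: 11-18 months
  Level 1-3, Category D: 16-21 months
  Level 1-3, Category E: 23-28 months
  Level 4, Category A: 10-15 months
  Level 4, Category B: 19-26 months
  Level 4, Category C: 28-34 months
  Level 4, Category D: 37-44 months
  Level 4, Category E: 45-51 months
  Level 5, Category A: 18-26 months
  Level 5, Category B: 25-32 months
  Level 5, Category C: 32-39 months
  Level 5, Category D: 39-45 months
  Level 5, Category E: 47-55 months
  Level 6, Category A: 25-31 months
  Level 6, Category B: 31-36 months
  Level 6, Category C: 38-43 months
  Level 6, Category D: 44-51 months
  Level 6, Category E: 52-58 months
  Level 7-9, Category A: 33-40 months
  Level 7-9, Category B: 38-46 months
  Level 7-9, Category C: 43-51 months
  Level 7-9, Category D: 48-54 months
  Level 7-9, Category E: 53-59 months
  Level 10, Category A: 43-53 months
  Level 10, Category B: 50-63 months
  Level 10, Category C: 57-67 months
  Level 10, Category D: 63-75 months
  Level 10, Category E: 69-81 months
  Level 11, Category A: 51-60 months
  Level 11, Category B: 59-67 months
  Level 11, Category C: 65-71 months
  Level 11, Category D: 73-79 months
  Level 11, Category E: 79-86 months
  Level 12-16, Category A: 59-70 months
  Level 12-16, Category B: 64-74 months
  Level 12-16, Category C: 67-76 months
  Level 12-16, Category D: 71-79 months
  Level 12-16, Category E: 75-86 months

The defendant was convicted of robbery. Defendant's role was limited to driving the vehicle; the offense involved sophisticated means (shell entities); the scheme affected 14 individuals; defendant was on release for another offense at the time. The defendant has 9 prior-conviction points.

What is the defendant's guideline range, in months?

64-74 months

Base offense level for robbery: 8.
§1 applies: 8 − 1 = 7.
§2 applies (level before this adjustment is 7 ≥ 7, so +4): 7 + 4 = 11.
§3 applies: 11 + 3 = 14.
§4 does not apply.
§5 does not apply.
§6 applies: 14 + 2 = 16.
Final offense level: 16.
Criminal history: 9 prior points → Category B (5-9).
Level 16 falls in the 12-16 band.
Grid: Level 12-16 × Category B = 64-74 months.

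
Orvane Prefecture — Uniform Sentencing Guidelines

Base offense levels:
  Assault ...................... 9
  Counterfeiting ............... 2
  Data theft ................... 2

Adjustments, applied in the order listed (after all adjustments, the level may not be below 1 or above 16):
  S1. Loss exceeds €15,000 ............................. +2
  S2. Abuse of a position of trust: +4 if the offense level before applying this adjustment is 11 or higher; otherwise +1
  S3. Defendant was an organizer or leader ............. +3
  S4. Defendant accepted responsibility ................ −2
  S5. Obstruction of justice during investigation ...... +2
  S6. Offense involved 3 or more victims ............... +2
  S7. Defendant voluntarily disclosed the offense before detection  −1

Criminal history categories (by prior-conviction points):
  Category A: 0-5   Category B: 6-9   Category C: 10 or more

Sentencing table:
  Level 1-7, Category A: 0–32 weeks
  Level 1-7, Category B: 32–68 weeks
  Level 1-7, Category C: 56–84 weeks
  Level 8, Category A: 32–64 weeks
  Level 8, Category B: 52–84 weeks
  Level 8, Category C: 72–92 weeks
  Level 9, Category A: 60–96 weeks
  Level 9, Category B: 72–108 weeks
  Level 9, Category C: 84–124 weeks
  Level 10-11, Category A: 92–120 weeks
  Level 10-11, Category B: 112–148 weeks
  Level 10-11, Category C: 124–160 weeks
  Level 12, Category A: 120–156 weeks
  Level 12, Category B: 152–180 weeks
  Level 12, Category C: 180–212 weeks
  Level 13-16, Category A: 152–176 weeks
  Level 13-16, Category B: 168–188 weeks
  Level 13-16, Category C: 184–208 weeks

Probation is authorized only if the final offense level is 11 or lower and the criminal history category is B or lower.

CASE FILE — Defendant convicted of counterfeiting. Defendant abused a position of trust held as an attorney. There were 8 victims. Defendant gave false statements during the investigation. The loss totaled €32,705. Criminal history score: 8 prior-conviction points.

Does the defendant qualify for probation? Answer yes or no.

Yes

Base offense level for counterfeiting: 2.
S1 applies: 2 + 2 = 4.
S2 applies (level before this adjustment is 4 < 11, so +1): 4 + 1 = 5.
S4 does not apply.
S5 applies: 5 + 2 = 7.
S6 applies: 7 + 2 = 9.
S7 does not apply.
Final offense level: 9.
Criminal history: 8 prior points → Category B (6-9).
Level 9 falls in the 9 band.
Grid: Level 9 × Category B = 72-108 weeks.
Probation check: level 9 ≤ 11 and category B ≤ B → eligible.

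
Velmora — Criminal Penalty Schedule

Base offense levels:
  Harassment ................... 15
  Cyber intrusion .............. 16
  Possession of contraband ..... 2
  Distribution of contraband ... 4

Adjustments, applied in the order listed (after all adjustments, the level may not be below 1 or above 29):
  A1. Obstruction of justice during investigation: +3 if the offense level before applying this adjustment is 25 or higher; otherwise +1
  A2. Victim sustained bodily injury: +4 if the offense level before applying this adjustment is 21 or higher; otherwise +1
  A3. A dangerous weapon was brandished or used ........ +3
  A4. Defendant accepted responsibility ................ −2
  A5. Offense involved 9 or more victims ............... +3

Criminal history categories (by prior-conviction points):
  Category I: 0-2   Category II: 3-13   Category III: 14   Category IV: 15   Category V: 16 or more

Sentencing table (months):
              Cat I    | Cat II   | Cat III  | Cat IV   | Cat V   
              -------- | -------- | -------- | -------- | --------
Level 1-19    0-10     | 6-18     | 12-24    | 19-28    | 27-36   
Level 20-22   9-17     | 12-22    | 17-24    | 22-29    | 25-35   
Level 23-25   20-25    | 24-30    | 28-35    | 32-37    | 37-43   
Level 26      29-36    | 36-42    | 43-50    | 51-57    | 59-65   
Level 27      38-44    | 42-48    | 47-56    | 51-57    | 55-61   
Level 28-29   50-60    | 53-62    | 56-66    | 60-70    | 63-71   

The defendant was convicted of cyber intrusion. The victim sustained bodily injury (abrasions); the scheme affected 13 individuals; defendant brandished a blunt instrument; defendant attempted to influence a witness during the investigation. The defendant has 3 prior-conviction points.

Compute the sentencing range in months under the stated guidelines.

24-30 months

Base offense level for cyber intrusion: 16.
A1 applies (level before this adjustment is 16 < 25, so +1): 16 + 1 = 17.
A2 applies (level before this adjustment is 17 < 21, so +1): 17 + 1 = 18.
A3 applies: 18 + 3 = 21.
A5 applies: 21 + 3 = 24.
Final offense level: 24.
Criminal history: 3 prior points → Category II (3-13).
Level 24 falls in the 23-25 band.
Grid: Level 23-25 × Category II = 24-30 months.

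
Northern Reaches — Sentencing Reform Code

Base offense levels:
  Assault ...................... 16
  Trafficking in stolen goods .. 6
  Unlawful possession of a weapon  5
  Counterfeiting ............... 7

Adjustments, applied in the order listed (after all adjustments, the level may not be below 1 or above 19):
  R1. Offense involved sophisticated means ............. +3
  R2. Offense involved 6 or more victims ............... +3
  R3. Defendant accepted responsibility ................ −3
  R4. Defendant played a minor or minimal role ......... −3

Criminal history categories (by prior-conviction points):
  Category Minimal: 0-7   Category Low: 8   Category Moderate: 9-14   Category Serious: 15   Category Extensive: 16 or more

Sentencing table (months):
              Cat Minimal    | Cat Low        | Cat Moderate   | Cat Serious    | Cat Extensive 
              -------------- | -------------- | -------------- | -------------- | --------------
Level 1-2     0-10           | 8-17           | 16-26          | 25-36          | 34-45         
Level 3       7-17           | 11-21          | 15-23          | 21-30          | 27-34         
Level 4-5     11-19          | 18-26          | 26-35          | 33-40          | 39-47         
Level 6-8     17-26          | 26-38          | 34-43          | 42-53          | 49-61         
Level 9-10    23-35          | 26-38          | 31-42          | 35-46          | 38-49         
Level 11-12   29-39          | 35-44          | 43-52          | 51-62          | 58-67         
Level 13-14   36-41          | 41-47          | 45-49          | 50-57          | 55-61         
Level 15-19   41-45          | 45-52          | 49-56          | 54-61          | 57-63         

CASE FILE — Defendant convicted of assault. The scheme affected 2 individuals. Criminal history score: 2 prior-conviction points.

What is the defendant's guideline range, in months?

Base offense level for assault: 16.
Final offense level: 16.
Criminal history: 2 prior points → Category Minimal (0-7).
Level 16 falls in the 15-19 band.
Grid: Level 15-19 × Category Minimal = 41-45 months.

41-45 months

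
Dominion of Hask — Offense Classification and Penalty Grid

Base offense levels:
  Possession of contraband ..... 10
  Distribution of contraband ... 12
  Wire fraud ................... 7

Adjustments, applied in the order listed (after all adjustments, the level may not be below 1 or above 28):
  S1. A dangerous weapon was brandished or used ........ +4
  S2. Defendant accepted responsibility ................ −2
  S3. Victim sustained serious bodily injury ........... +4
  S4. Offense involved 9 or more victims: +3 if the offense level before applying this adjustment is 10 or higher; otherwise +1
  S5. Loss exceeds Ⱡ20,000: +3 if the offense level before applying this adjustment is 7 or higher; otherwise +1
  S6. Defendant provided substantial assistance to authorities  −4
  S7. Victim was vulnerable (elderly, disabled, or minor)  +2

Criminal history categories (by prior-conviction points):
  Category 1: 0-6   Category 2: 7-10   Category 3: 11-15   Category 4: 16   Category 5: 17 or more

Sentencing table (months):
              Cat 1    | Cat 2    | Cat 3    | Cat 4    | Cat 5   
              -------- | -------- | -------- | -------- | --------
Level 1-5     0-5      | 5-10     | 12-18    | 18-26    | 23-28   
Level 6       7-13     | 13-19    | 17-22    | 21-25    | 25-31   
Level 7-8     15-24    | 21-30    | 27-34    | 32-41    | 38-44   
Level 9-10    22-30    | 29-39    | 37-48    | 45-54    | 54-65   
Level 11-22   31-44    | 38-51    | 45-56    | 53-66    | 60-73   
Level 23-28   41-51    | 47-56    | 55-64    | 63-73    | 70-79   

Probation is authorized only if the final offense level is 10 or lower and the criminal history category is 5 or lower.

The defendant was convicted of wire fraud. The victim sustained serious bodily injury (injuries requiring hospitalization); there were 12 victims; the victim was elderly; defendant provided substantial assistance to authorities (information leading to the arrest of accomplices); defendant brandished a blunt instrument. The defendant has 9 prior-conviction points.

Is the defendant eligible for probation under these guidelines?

No

Base offense level for wire fraud: 7.
S1 applies: 7 + 4 = 11.
S2 does not apply.
S3 applies: 11 + 4 = 15.
S4 applies (level before this adjustment is 15 ≥ 10, so +3): 15 + 3 = 18.
S6 applies: 18 − 4 = 14.
S7 applies: 14 + 2 = 16.
Final offense level: 16.
Criminal history: 9 prior points → Category 2 (7-10).
Level 16 falls in the 11-22 band.
Grid: Level 11-22 × Category 2 = 38-51 months.
Probation check: level 16 > 10 and category 2 ≤ 5 → not eligible.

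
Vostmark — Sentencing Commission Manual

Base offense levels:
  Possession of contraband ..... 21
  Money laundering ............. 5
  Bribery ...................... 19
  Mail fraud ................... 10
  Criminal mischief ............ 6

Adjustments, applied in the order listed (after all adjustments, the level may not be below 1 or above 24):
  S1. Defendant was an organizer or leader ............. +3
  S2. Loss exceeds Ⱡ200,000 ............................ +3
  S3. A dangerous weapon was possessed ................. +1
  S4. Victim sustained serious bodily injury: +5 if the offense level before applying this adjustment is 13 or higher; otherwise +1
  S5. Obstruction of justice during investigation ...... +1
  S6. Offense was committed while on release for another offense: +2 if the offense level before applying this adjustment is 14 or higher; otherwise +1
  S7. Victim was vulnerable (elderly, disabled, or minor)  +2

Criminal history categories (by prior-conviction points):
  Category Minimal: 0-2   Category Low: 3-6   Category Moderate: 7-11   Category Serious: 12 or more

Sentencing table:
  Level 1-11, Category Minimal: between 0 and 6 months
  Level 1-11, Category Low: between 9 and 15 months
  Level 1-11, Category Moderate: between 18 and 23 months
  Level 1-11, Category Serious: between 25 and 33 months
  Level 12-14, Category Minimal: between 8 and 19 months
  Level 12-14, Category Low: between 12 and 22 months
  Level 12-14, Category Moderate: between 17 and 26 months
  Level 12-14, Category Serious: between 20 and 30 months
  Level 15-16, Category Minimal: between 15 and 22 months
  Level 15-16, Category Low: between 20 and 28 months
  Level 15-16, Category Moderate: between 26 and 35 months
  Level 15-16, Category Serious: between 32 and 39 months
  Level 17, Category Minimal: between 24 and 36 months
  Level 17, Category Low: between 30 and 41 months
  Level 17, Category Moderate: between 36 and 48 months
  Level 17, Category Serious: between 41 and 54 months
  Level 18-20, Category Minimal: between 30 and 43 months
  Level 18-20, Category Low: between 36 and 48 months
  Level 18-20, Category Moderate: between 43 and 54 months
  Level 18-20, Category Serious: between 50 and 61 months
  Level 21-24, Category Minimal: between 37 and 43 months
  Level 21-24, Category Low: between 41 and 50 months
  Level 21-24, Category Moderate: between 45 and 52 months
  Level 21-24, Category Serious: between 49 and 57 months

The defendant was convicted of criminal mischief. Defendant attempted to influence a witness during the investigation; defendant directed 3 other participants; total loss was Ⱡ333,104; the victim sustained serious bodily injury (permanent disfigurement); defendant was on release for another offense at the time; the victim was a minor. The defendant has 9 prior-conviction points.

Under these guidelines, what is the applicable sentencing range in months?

Base offense level for criminal mischief: 6.
S1 applies: 6 + 3 = 9.
S2 applies: 9 + 3 = 12.
S3 does not apply.
S4 applies (level before this adjustment is 12 < 13, so +1): 12 + 1 = 13.
S5 applies: 13 + 1 = 14.
S6 applies (level before this adjustment is 14 ≥ 14, so +2): 14 + 2 = 16.
S7 applies: 16 + 2 = 18.
Final offense level: 18.
Criminal history: 9 prior points → Category Moderate (7-11).
Level 18 falls in the 18-20 band.
Grid: Level 18-20 × Category Moderate = 43-54 months.

43-54 months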